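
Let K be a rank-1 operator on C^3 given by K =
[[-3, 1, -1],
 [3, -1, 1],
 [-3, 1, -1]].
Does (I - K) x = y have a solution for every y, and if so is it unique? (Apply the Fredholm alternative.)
(I - K) is invertible (det(I - K) = 6 ≠ 0), so for every y in C^3 the equation (I - K) x = y has a unique solution.

K has rank 1, so it is an outer product K = u v^T: every row of K is a multiple of one row vector. Reading off the entries, u = (-1, 1, -1) and v = (3, -1, 1) (row i of K equals u_i·v^T). A rank-one matrix u v^T satisfies K u = u (v·u) and kills the (2)-dimensional subspace v^⊥, so its characteristic polynomial is lambda^2 (lambda - v·u) with v·u = tr K = -5. Hence the eigenvalues of I - K are 1 (multiplicity 2) and 1 - (-5) = 6, so det(I - K) = 6. (Direct check: I - K =
[[4, -1, 1],
 [-3, 2, -1],
 [3, -1, 2]]
has determinant 6.) The finite-dimensional Fredholm alternative says: either (I - K) is invertible, or ker(I - K) ≠ {0} and then range(I - K) = ker((I - K)^*)^⊥, with dim ker(I - K) = dim ker((I - K)^*). Since det(I - K) ≠ 0, 1 is not an eigenvalue of K and ker(I - K) = {0}, so we are in the first case: for every y there is a unique x = (I - K)^(-1) y. Explicitly, by the Sherman–Morrison formula, (I - u v^T)^(-1) = I + u v^T/(1 - v·u), i.e. (I - K)^(-1) = I + K/(6).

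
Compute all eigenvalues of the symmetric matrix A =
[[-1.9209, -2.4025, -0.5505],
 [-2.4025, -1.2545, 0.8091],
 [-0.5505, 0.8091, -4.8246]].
sigma(A) ≈ {-5, -4, 1}

A is real symmetric, so its spectrum consists of real eigenvalues. Expanding the characteristic polynomial of the displayed matrix gives
  det(λ I - A) = p(λ) = λ^3 + (8)λ^2 + (11)λ + (-20).
Solving p(λ) = 0 yields eigenvalues ≈ -5, -4, 1. (A is shown rounded to 4 decimals, so these recover the underlying integer eigenvalues to within that precision.)
Verification: the trace of A = -8 equals the sum of eigenvalues -8, and det(A) ≈ 19.9993 matches the eigenvalue product 20.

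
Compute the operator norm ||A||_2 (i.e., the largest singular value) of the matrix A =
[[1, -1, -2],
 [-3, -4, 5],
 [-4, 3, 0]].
||A||_2 ≈ 7.2 (= sqrt(largest eigenvalue of A^T A))

||A||_2 = sigma_max(A) = sqrt(lambda_max(A^T A)). Form the symmetric matrix M = A^T A =
[[26, -1, -17],
 [-1, 26, -18],
 [-17, -18, 29]].
Its characteristic polynomial (trace, sum of principal 2x2 minors, determinant of M give the coefficients) is
  p(λ) = det(λ I - M) = λ^3 - 81λ^2 + 1570λ - 3025.
No integer candidate from the rational root theorem (±divisors of 3025) is a root, so the roots are irrational. The cubic discriminant is Δ = 939540425 > 0, so there are three distinct real roots. p(2) = -201 and p(3) = 983 have opposite signs, so a root lies in (2, 3); Newton's method refines it to λ ≈ 2.1613. p(26) = 615 and p(27) = -1 have opposite signs, so a root lies in (26, 27); Newton's method refines it to λ ≈ 26.9984. p(51) = -985 and p(52) = 199 have opposite signs, so a root lies in (51, 52); Newton's method refines it to λ ≈ 51.8403. Check (Vieta): the three roots sum to 81, matching tr M = 81.
So the eigenvalues of A^T A are ≈ 2.1613, 26.9984, 51.8403 (all ≥ 0, as they must be for A^T A). The largest is λ_max ≈ 51.8403, hence ||A||_2 = sqrt(λ_max) ≈ 7.2.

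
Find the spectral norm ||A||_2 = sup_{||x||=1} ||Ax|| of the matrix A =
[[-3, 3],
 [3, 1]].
||A||_2 = sqrt((28 + sqrt(208))/2) ≈ 4.6056 (= sqrt(largest eigenvalue of A^T A))

||A||_2 = sigma_max(A) = sqrt(lambda_max(A^T A)). Form the symmetric matrix M = A^T A =
[[18, -6],
 [-6, 10]].
Its characteristic polynomial (trace, determinant of M give the coefficients) is
  p(λ) = det(λ I - M) = λ^2 - 28λ + 144.
For λ^2 - 28λ + 144 the discriminant is 208. It is nonnegative but not a perfect square, so the roots are real and irrational: λ = (28 ± sqrt(208))/2 ≈ 21.2111, 6.7889.
So the eigenvalues of A^T A are ≈ 6.7889, 21.2111 (all ≥ 0, as they must be for A^T A). The largest is λ_max = (28 + sqrt(208))/2 ≈ 21.2111, hence ||A||_2 = sqrt(λ_max) = sqrt((28 + sqrt(208))/2) ≈ 4.6056.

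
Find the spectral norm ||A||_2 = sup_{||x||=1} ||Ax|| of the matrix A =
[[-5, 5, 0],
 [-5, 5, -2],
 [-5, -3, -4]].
||A||_2 ≈ 10.4312 (= sqrt(largest eigenvalue of A^T A))

||A||_2 = sigma_max(A) = sqrt(lambda_max(A^T A)). Form the symmetric matrix M = A^T A =
[[75, -35, 30],
 [-35, 59, 2],
 [30, 2, 20]].
Its characteristic polynomial (trace, sum of principal 2x2 minors, determinant of M give the coefficients) is
  p(λ) = det(λ I - M) = λ^3 - 154λ^2 + 4976λ - 6400.
No integer candidate from the rational root theorem (±divisors of 6400) is a root, so the roots are irrational. The cubic discriminant is Δ = 88061658112 > 0, so there are three distinct real roots. p(1) = -1577 and p(2) = 2944 have opposite signs, so a root lies in (1, 2); Newton's method refines it to λ ≈ 1.3414. p(43) = 2329 and p(44) = -416 have opposite signs, so a root lies in (43, 44); Newton's method refines it to λ ≈ 43.8495. p(108) = -5536 and p(109) = 1339 have opposite signs, so a root lies in (108, 109); Newton's method refines it to λ ≈ 108.8091. Check (Vieta): the three roots sum to 154, matching tr M = 154.
So the eigenvalues of A^T A are ≈ 1.3414, 43.8495, 108.8091 (all ≥ 0, as they must be for A^T A). The largest is λ_max ≈ 108.8091, hence ||A||_2 = sqrt(λ_max) ≈ 10.4312.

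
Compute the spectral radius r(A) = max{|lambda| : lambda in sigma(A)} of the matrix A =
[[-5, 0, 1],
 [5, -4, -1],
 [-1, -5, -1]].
r(A) ≈ 6.8692

The eigenvalues of A are the roots of its characteristic polynomial. With M = A (coefficients from the trace, the sum of principal 2x2 minors, and det A):
  p(λ) = det(λ I - M) = λ^3 + 10λ^2 + 25λ + 24.
No integer candidate from the rational root theorem (±divisors of 24) is a root, so the roots are irrational. The cubic discriminant is Δ = -3552 < 0, so there is one real root and a complex-conjugate pair. p(-7) = -4 and p(-6) = 18 have opposite signs, so a root lies in (-7, -6); Newton's method refines it to λ ≈ -6.8692. Dividing out (λ - (-6.8692)) leaves approximately λ^2 + 3.1308λ + 3.4939. For λ^2 + 3.1308λ + 3.4939 the discriminant is -4.1735. It is negative, so the remaining roots are the complex-conjugate pair λ ≈ -1.5654 ± 1.0215i. Their product equals the constant term, so |λ|^2 ≈ 3.4939 and |λ| ≈ 1.8692.
Thus the eigenvalues (to 4 decimals) are -6.8692 (modulus 6.8692); -1.5654 ± 1.0215i (modulus 1.8692). The spectral radius is the largest modulus: r(A) ≈ 6.8692. (Cross-check: r(A) ≤ ||A||_2 ≈ 8.0242; equality holds whenever A is normal, though it can also hold for some non-normal A.)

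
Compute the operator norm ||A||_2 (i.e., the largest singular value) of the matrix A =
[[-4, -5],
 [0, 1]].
||A||_2 = sqrt((42 + sqrt(1700))/2) ≈ 6.451 (= sqrt(largest eigenvalue of A^T A))

||A||_2 = sigma_max(A) = sqrt(lambda_max(A^T A)). Form the symmetric matrix M = A^T A =
[[16, 20],
 [20, 26]].
Its characteristic polynomial (trace, determinant of M give the coefficients) is
  p(λ) = det(λ I - M) = λ^2 - 42λ + 16.
For λ^2 - 42λ + 16 the discriminant is 1700. It is nonnegative but not a perfect square, so the roots are real and irrational: λ = (42 ± sqrt(1700))/2 ≈ 41.6155, 0.3845.
So the eigenvalues of A^T A are ≈ 0.3845, 41.6155 (all ≥ 0, as they must be for A^T A). The largest is λ_max = (42 + sqrt(1700))/2 ≈ 41.6155, hence ||A||_2 = sqrt(λ_max) = sqrt((42 + sqrt(1700))/2) ≈ 6.451.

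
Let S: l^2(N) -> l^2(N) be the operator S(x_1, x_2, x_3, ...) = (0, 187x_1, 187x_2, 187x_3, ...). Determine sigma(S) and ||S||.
sigma(S) = closed disk {z in C : |z| ≤ 187}; ||S|| = 187

Note S = 187·U where U is the unit right shift (U x)_k = x_{k-1} (with x_0 := 0); so ||S|| = 187||U|| and sigma(S) = 187·sigma(U). ||S x||^2 = sum_{k≥1} |187x_k|^2 = 34969||x||^2, so ||S|| = 187 and sigma(S) ⊂ {|z| ≤ 187}. For any |lambda| < 187, the equation (S - lambda I) x = 0 forces x_1 = 0, then 187x_k = lambda x_{k+1} ⇒ x = 0, so S has no eigenvalues. But (S - lambda I) is not surjective for |lambda| < 187: solving (S - lambda I) x = e_1 would require x_n proportional to (lambda/187)^(-n), which is not in l^2. So every |lambda| < 187 lies in the residual spectrum. The boundary |lambda| = 187 is in the approximate point spectrum (the spectrum is closed). Hence sigma(S) is the closed disk of radius 187.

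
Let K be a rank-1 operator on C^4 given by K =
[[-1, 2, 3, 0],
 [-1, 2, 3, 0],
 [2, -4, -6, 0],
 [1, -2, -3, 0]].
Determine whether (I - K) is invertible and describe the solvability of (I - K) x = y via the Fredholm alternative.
(I - K) is invertible (det(I - K) = 6 ≠ 0), so for every y in C^4 the equation (I - K) x = y has a unique solution.

K has rank 1, so it is an outer product K = u v^T: every row of K is a multiple of one row vector. Reading off the entries, u = (-1, -1, 2, 1) and v = (1, -2, -3, 0) (row i of K equals u_i·v^T). A rank-one matrix u v^T satisfies K u = u (v·u) and kills the (3)-dimensional subspace v^⊥, so its characteristic polynomial is lambda^3 (lambda - v·u) with v·u = tr K = -5. Hence the eigenvalues of I - K are 1 (multiplicity 3) and 1 - (-5) = 6, so det(I - K) = 6. (Direct check: I - K =
[[2, -2, -3, 0],
 [1, -1, -3, 0],
 [-2, 4, 7, 0],
 [-1, 2, 3, 1]]
has determinant 6.) The finite-dimensional Fredholm alternative says: either (I - K) is invertible, or ker(I - K) ≠ {0} and then range(I - K) = ker((I - K)^*)^⊥, with dim ker(I - K) = dim ker((I - K)^*). Since det(I - K) ≠ 0, 1 is not an eigenvalue of K and ker(I - K) = {0}, so we are in the first case: for every y there is a unique x = (I - K)^(-1) y. Explicitly, by the Sherman–Morrison formula, (I - u v^T)^(-1) = I + u v^T/(1 - v·u), i.e. (I - K)^(-1) = I + K/(6).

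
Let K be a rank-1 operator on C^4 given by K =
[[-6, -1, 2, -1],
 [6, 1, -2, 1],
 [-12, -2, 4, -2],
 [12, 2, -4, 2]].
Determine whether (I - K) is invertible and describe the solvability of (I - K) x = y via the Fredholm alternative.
(I - K) is singular (det(I - K) = 0, i.e. 1 ∈ sigma(K)). (I - K) x = y is solvable iff y ⊥ ker((I - K)^*) = span{(-6, -1, 2, -1)}, i.e. iff -6y_1 - y_2 + 2y_3 - y_4 = 0. When solvable, the solutions are x = y + c·(1, -1, 2, -2), c arbitrary (ker(I - K) = span{(1, -1, 2, -2)}, dimension 1).

K has rank 1, so it is an outer product K = u v^T: every row of K is a multiple of one row vector. Reading off the entries, u = (1, -1, 2, -2) and v = (-6, -1, 2, -1) (row i of K equals u_i·v^T). A rank-one matrix u v^T satisfies K u = u (v·u) and kills the (3)-dimensional subspace v^⊥, so its characteristic polynomial is lambda^3 (lambda - v·u) with v·u = tr K = 1. Hence the eigenvalues of I - K are 1 (multiplicity 3) and 1 - (1) = 0, so det(I - K) = 0. (Direct check: I - K =
[[7, 1, -2, 1],
 [-6, 0, 2, -1],
 [12, 2, -3, 2],
 [-12, -2, 4, -1]]
has determinant 0.) So 1 is an eigenvalue of K and (I - K) is not invertible. The finite-dimensional Fredholm alternative says: either (I - K) is invertible, or ker(I - K) ≠ {0} and then range(I - K) = ker((I - K)^*)^⊥, with dim ker(I - K) = dim ker((I - K)^*). We are in the second case, so we need both kernels. Kernel of I - K: (I - K) u = u - u (v·u) = u - u = 0, so ker(I - K) = span{u} = span{(1, -1, 2, -2)} (it is exactly 1-dimensional because rank(I - K) = 3). Kernel of the adjoint: K is real, so (I - K)^* = I - K^T = I - v u^T, and (I - v u^T) v = v - v (u·v) = 0; hence ker((I - K)^*) = span{v} = span{(-6, -1, 2, -1)}. Therefore (I - K) x = y is solvable iff <y, v> = 0, i.e. iff -6y_1 - y_2 + 2y_3 - y_4 = 0. When this holds, K y = u (v·y) = 0, so (I - K) y = y and x = y is a particular solution; the full solution set is the line x = y + c·u = y + c·(1, -1, 2, -2), c ∈ C.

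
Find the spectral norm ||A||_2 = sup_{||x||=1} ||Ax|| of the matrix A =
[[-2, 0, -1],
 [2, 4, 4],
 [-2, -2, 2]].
||A||_2 ≈ 6.2174 (= sqrt(largest eigenvalue of A^T A))

||A||_2 = sigma_max(A) = sqrt(lambda_max(A^T A)). Form the symmetric matrix M = A^T A =
[[12, 12, 6],
 [12, 20, 12],
 [6, 12, 21]].
Its characteristic polynomial (trace, sum of principal 2x2 minors, determinant of M give the coefficients) is
  p(λ) = det(λ I - M) = λ^3 - 53λ^2 + 588λ - 1296.
No integer candidate from the rational root theorem (±divisors of 1296) is a root, so the roots are irrational. The cubic discriminant is Δ = 67870800 > 0, so there are three distinct real roots. p(2) = -324 and p(3) = 18 have opposite signs, so a root lies in (2, 3); Newton's method refines it to λ ≈ 2.9399. p(11) = 90 and p(12) = -144 have opposite signs, so a root lies in (11, 12); Newton's method refines it to λ ≈ 11.4037. p(38) = -612 and p(39) = 342 have opposite signs, so a root lies in (38, 39); Newton's method refines it to λ ≈ 38.6563. Check (Vieta): the three roots sum to 53, matching tr M = 53.
So the eigenvalues of A^T A are ≈ 2.9399, 11.4037, 38.6563 (all ≥ 0, as they must be for A^T A). The largest is λ_max ≈ 38.6563, hence ||A||_2 = sqrt(λ_max) ≈ 6.2174.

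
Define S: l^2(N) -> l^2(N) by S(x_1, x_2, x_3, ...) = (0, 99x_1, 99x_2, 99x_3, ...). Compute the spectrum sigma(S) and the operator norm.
sigma(S) = closed disk {z in C : |z| ≤ 99}; ||S|| = 99

Note S = 99·U where U is the unit right shift (U x)_k = x_{k-1} (with x_0 := 0); so ||S|| = 99||U|| and sigma(S) = 99·sigma(U). ||S x||^2 = sum_{k≥1} |99x_k|^2 = 9801||x||^2, so ||S|| = 99 and sigma(S) ⊂ {|z| ≤ 99}. For any |lambda| < 99, the equation (S - lambda I) x = 0 forces x_1 = 0, then 99x_k = lambda x_{k+1} ⇒ x = 0, so S has no eigenvalues. But (S - lambda I) is not surjective for |lambda| < 99: solving (S - lambda I) x = e_1 would require x_n proportional to (lambda/99)^(-n), which is not in l^2. So every |lambda| < 99 lies in the residual spectrum. The boundary |lambda| = 99 is in the approximate point spectrum (the spectrum is closed). Hence sigma(S) is the closed disk of radius 99.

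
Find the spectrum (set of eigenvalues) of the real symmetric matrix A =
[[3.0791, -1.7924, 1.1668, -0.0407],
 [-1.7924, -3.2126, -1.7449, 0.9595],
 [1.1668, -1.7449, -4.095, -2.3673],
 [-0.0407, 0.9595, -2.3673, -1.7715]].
sigma(A) ≈ {-6, -4, 0, 4}

A is real symmetric, so its spectrum consists of real eigenvalues. Expanding the characteristic polynomial of the displayed matrix gives
  det(λ I - A) = p(λ) = λ^4 + (6)λ^3 + (-16)λ^2 + (-96)λ + (0).
Solving p(λ) = 0 yields eigenvalues ≈ -6, -4, 0, 4. (A is shown rounded to 4 decimals, so these recover the underlying integer eigenvalues to within that precision.)
Verification: the trace of A = -6 equals the sum of eigenvalues -6, and det(A) ≈ -0.0004 matches the eigenvalue product 0.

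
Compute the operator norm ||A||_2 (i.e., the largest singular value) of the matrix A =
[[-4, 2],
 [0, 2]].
||A||_2 = sqrt((24 + sqrt(320))/2) ≈ 4.5765 (= sqrt(largest eigenvalue of A^T A))

||A||_2 = sigma_max(A) = sqrt(lambda_max(A^T A)). Form the symmetric matrix M = A^T A =
[[16, -8],
 [-8, 8]].
Its characteristic polynomial (trace, determinant of M give the coefficients) is
  p(λ) = det(λ I - M) = λ^2 - 24λ + 64.
For λ^2 - 24λ + 64 the discriminant is 320. It is nonnegative but not a perfect square, so the roots are real and irrational: λ = (24 ± sqrt(320))/2 ≈ 20.9443, 3.0557.
So the eigenvalues of A^T A are ≈ 3.0557, 20.9443 (all ≥ 0, as they must be for A^T A). The largest is λ_max = (24 + sqrt(320))/2 ≈ 20.9443, hence ||A||_2 = sqrt(λ_max) = sqrt((24 + sqrt(320))/2) ≈ 4.5765.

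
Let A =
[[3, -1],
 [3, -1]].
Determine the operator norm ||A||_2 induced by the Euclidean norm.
||A||_2 = sqrt(20) ≈ 4.4721 (= sqrt(largest eigenvalue of A^T A))

||A||_2 = sigma_max(A) = sqrt(lambda_max(A^T A)). Form the symmetric matrix M = A^T A =
[[18, -6],
 [-6, 2]].
Its characteristic polynomial (trace, determinant of M give the coefficients) is
  p(λ) = det(λ I - M) = λ^2 - 20λ.
For λ^2 - 20λ the discriminant is 400. It is a perfect square (20^2), so the roots are rational: λ = (20 ± 20)/2 = 20, 0.
So the eigenvalues of A^T A are ≈ 0, 20 (all ≥ 0, as they must be for A^T A). The largest is λ_max = 20, hence ||A||_2 = sqrt(λ_max) = sqrt(20) ≈ 4.4721.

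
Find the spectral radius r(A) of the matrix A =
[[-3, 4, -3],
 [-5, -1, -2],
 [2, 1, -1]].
r(A) ≈ 5.5218

The eigenvalues of A are the roots of its characteristic polynomial. With M = A (coefficients from the trace, the sum of principal 2x2 minors, and det A):
  p(λ) = det(λ I - M) = λ^3 + 5λ^2 + 35λ + 36.
No integer candidate from the rational root theorem (±divisors of 36) is a root, so the roots are irrational. The cubic discriminant is Δ = -80467 < 0, so there is one real root and a complex-conjugate pair. p(-2) = -22 and p(-1) = 5 have opposite signs, so a root lies in (-2, -1); Newton's method refines it to λ ≈ -1.1807. Dividing out (λ - (-1.1807)) leaves approximately λ^2 + 3.8193λ + 30.4906. For λ^2 + 3.8193λ + 30.4906 the discriminant is -107.3752. It is negative, so the remaining roots are the complex-conjugate pair λ ≈ -1.9097 ± 5.1811i. Their product equals the constant term, so |λ|^2 ≈ 30.4906 and |λ| ≈ 5.5218.
Thus the eigenvalues (to 4 decimals) are -1.1807 (modulus 1.1807); -1.9097 ± 5.1811i (modulus 5.5218). The spectral radius is the largest modulus: r(A) ≈ 5.5218. (Cross-check: r(A) ≤ ||A||_2 ≈ 7.0545; equality holds whenever A is normal, though it can also hold for some non-normal A.)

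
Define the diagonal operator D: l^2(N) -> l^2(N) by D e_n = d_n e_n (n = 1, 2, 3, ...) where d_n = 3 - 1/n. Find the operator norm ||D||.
||D|| = 3

For a diagonal operator on l^2 with entries d_n, ||D|| = sup_n |d_n|. Here d_1 = 2, d_2 = 5/2, ..., and d_n = 3 - 1/n increases monotonically toward 3. All terms lie in [2, 3), so |d_n| = d_n and the supremum is the limit 3, which is not attained by any individual d_n. Hence ||D|| = 3.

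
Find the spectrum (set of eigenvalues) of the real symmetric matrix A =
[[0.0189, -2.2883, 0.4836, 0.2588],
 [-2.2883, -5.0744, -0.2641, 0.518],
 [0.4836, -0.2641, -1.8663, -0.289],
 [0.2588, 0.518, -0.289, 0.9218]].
sigma(A) ≈ {-6, -2, 1} (1 with multiplicity 2)

A is real symmetric, so its spectrum consists of real eigenvalues. Expanding the characteristic polynomial of the displayed matrix gives
  det(λ I - A) = p(λ) = λ^4 + (6)λ^3 + (-3)λ^2 + (-16)λ + (12).
Solving p(λ) = 0 yields eigenvalues ≈ -6, -2, 1, 1. (A is shown rounded to 4 decimals, so these recover the underlying integer eigenvalues to within that precision.)
Verification: the trace of A = -6 equals the sum of eigenvalues -6, and det(A) ≈ 11.9997 matches the eigenvalue product 12.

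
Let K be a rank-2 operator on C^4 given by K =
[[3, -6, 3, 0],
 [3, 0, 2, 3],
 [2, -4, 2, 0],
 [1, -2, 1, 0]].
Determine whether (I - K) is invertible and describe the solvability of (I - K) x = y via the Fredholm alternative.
(I - K) is invertible (det(I - K) = 28 ≠ 0), so for every y in C^4 the equation (I - K) x = y has a unique solution.

K has rank 2 and factors as K = U V^T = u1 v1^T + u2 v2^T with u1 = (0, 1, 0, 0), v1 = (2, 2, 1, 3), u2 = (-3, -1, -2, -1), v2 = (-1, 2, -1, 0) (multiplying out reproduces the displayed K). The nonzero eigenvalues of U V^T coincide with those of the 2 x 2 matrix G = V^T U = [[v1·u1, v1·u2], [v2·u1, v2·u2]] = [[2, -13], [2, 3]], and by the Sylvester determinant identity det(I_4 - U V^T) = det(I_2 - V^T U) = det([[-1, 13], [-2, -2]]) = (-1)(-2) - (13)(-2) = 28. (Direct check: I - K =
[[-2, 6, -3, 0],
 [-3, 1, -2, -3],
 [-2, 4, -1, 0],
 [-1, 2, -1, 1]]
has determinant 28.) The finite-dimensional Fredholm alternative says: either (I - K) is invertible, or ker(I - K) ≠ {0} and then range(I - K) = ker((I - K)^*)^⊥, with dim ker(I - K) = dim ker((I - K)^*). Since det(I - K) ≠ 0, 1 is not an eigenvalue of K and ker(I - K) = {0}, so we are in the first case: for every y there is a unique x = (I - K)^(-1) y. (Explicitly, by the Woodbury identity, (I - U V^T)^(-1) = I + U (I_2 - G)^(-1) V^T.)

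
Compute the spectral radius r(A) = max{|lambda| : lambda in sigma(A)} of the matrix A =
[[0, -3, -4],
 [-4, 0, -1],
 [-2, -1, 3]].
r(A) ≈ 4.8661

The eigenvalues of A are the roots of its characteristic polynomial. With M = A (coefficients from the trace, the sum of principal 2x2 minors, and det A):
  p(λ) = det(λ I - M) = λ^3 - 3λ^2 - 21λ + 58.
No integer candidate from the rational root theorem (±divisors of 58) is a root, so the roots are irrational. The cubic discriminant is Δ = 22221 > 0, so there are three distinct real roots. p(-5) = -37 and p(-4) = 30 have opposite signs, so a root lies in (-5, -4); Newton's method refines it to λ ≈ -4.5093. p(2) = 12 and p(3) = -5 have opposite signs, so a root lies in (2, 3); Newton's method refines it to λ ≈ 2.6432. p(4) = -10 and p(5) = 3 have opposite signs, so a root lies in (4, 5); Newton's method refines it to λ ≈ 4.8661. Check (Vieta): the three roots sum to 3, matching tr M = 3.
Thus the eigenvalues (to 4 decimals) are -4.5093 (modulus 4.5093); 2.6432 (modulus 2.6432); 4.8661 (modulus 4.8661). The spectral radius is the largest modulus: r(A) ≈ 4.8661. (Cross-check: r(A) ≤ ||A||_2 ≈ 5.4904; equality holds whenever A is normal, though it can also hold for some non-normal A.)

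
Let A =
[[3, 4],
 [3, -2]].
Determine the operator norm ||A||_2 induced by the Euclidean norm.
||A||_2 = sqrt((38 + sqrt(148))/2) ≈ 5.0083 (= sqrt(largest eigenvalue of A^T A))

||A||_2 = sigma_max(A) = sqrt(lambda_max(A^T A)). Form the symmetric matrix M = A^T A =
[[18, 6],
 [6, 20]].
Its characteristic polynomial (trace, determinant of M give the coefficients) is
  p(λ) = det(λ I - M) = λ^2 - 38λ + 324.
For λ^2 - 38λ + 324 the discriminant is 148. It is nonnegative but not a perfect square, so the roots are real and irrational: λ = (38 ± sqrt(148))/2 ≈ 25.0828, 12.9172.
So the eigenvalues of A^T A are ≈ 12.9172, 25.0828 (all ≥ 0, as they must be for A^T A). The largest is λ_max = (38 + sqrt(148))/2 ≈ 25.0828, hence ||A||_2 = sqrt(λ_max) = sqrt((38 + sqrt(148))/2) ≈ 5.0083.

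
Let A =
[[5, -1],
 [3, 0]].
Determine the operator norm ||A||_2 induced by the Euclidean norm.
||A||_2 = sqrt((35 + sqrt(1189))/2) ≈ 5.8941 (= sqrt(largest eigenvalue of A^T A))

||A||_2 = sigma_max(A) = sqrt(lambda_max(A^T A)). Form the symmetric matrix M = A^T A =
[[34, -5],
 [-5, 1]].
Its characteristic polynomial (trace, determinant of M give the coefficients) is
  p(λ) = det(λ I - M) = λ^2 - 35λ + 9.
For λ^2 - 35λ + 9 the discriminant is 1189. It is nonnegative but not a perfect square, so the roots are real and irrational: λ = (35 ± sqrt(1189))/2 ≈ 34.7409, 0.2591.
So the eigenvalues of A^T A are ≈ 0.2591, 34.7409 (all ≥ 0, as they must be for A^T A). The largest is λ_max = (35 + sqrt(1189))/2 ≈ 34.7409, hence ||A||_2 = sqrt(λ_max) = sqrt((35 + sqrt(1189))/2) ≈ 5.8941.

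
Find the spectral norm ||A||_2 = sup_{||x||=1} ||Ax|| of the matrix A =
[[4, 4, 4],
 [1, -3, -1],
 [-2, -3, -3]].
||A||_2 ≈ 8.568 (= sqrt(largest eigenvalue of A^T A))

||A||_2 = sigma_max(A) = sqrt(lambda_max(A^T A)). Form the symmetric matrix M = A^T A =
[[21, 19, 21],
 [19, 34, 28],
 [21, 28, 26]].
Its characteristic polynomial (trace, sum of principal 2x2 minors, determinant of M give the coefficients) is
  p(λ) = det(λ I - M) = λ^3 - 81λ^2 + 558λ - 64.
No integer candidate from the rational root theorem (±divisors of 64) is a root, so the roots are irrational. The cubic discriminant is Δ = 1263803364 > 0, so there are three distinct real roots. p(0) = -64 and p(1) = 414 have opposite signs, so a root lies in (0, 1); Newton's method refines it to λ ≈ 0.1167. p(7) = 216 and p(8) = -272 have opposite signs, so a root lies in (7, 8); Newton's method refines it to λ ≈ 7.4725. p(73) = -1962 and p(74) = 2896 have opposite signs, so a root lies in (73, 74); Newton's method refines it to λ ≈ 73.4108. Check (Vieta): the three roots sum to 81, matching tr M = 81.
So the eigenvalues of A^T A are ≈ 0.1167, 7.4725, 73.4108 (all ≥ 0, as they must be for A^T A). The largest is λ_max ≈ 73.4108, hence ||A||_2 = sqrt(λ_max) ≈ 8.568.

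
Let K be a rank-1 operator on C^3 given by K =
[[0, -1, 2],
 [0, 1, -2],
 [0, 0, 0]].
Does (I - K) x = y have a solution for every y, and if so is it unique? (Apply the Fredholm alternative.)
(I - K) is singular (det(I - K) = 0, i.e. 1 ∈ sigma(K)). (I - K) x = y is solvable iff y ⊥ ker((I - K)^*) = span{(0, -1, 2)}, i.e. iff -y_2 + 2y_3 = 0. When solvable, the solutions are x = y + c·(1, -1, 0), c arbitrary (ker(I - K) = span{(1, -1, 0)}, dimension 1).

K has rank 1, so it is an outer product K = u v^T: every row of K is a multiple of one row vector. Reading off the entries, u = (1, -1, 0) and v = (0, -1, 2) (row i of K equals u_i·v^T). A rank-one matrix u v^T satisfies K u = u (v·u) and kills the (2)-dimensional subspace v^⊥, so its characteristic polynomial is lambda^2 (lambda - v·u) with v·u = tr K = 1. Hence the eigenvalues of I - K are 1 (multiplicity 2) and 1 - (1) = 0, so det(I - K) = 0. (Direct check: I - K =
[[1, 1, -2],
 [0, 0, 2],
 [0, 0, 1]]
has determinant 0.) So 1 is an eigenvalue of K and (I - K) is not invertible. The finite-dimensional Fredholm alternative says: either (I - K) is invertible, or ker(I - K) ≠ {0} and then range(I - K) = ker((I - K)^*)^⊥, with dim ker(I - K) = dim ker((I - K)^*). We are in the second case, so we need both kernels. Kernel of I - K: (I - K) u = u - u (v·u) = u - u = 0, so ker(I - K) = span{u} = span{(1, -1, 0)} (it is exactly 1-dimensional because rank(I - K) = 2). Kernel of the adjoint: K is real, so (I - K)^* = I - K^T = I - v u^T, and (I - v u^T) v = v - v (u·v) = 0; hence ker((I - K)^*) = span{v} = span{(0, -1, 2)}. Therefore (I - K) x = y is solvable iff <y, v> = 0, i.e. iff -y_2 + 2y_3 = 0. When this holds, K y = u (v·y) = 0, so (I - K) y = y and x = y is a particular solution; the full solution set is the line x = y + c·u = y + c·(1, -1, 0), c ∈ C.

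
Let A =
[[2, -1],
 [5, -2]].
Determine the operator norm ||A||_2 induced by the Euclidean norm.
||A||_2 = sqrt((34 + sqrt(1152))/2) ≈ 5.8284 (= sqrt(largest eigenvalue of A^T A))

||A||_2 = sigma_max(A) = sqrt(lambda_max(A^T A)). Form the symmetric matrix M = A^T A =
[[29, -12],
 [-12, 5]].
Its characteristic polynomial (trace, determinant of M give the coefficients) is
  p(λ) = det(λ I - M) = λ^2 - 34λ + 1.
For λ^2 - 34λ + 1 the discriminant is 1152. It is nonnegative but not a perfect square, so the roots are real and irrational: λ = (34 ± sqrt(1152))/2 ≈ 33.9706, 0.0294.
So the eigenvalues of A^T A are ≈ 0.0294, 33.9706 (all ≥ 0, as they must be for A^T A). The largest is λ_max = (34 + sqrt(1152))/2 ≈ 33.9706, hence ||A||_2 = sqrt(λ_max) = sqrt((34 + sqrt(1152))/2) ≈ 5.8284.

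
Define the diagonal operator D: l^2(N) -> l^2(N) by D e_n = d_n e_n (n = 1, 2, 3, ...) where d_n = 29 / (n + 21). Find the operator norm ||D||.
||D|| = 29/22 (attained at n = 1)

For D diagonal, ||D|| = sup_n |d_n| = sup_n 29/(n + 21). This is positive and strictly decreasing in n, so the supremum is attained at n = 1: d_1 = 29/(1 + 21) = 29/22. Hence ||D|| = 29/22.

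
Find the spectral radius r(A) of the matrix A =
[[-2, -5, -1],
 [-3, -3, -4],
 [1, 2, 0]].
r(A) ≈ 4.6805

The eigenvalues of A are the roots of its characteristic polynomial. With M = A (coefficients from the trace, the sum of principal 2x2 minors, and det A):
  p(λ) = det(λ I - M) = λ^3 + 5λ^2 - 7.
No integer candidate from the rational root theorem (±divisors of 7) is a root, so the roots are irrational. The cubic discriminant is Δ = 2177 > 0, so there are three distinct real roots. p(-5) = -7 and p(-4) = 9 have opposite signs, so a root lies in (-5, -4); Newton's method refines it to λ ≈ -4.6805. p(-2) = 5 and p(-1) = -3 have opposite signs, so a root lies in (-2, -1); Newton's method refines it to λ ≈ -1.3931. p(1) = -1 and p(2) = 21 have opposite signs, so a root lies in (1, 2); Newton's method refines it to λ ≈ 1.0736. Check (Vieta): the three roots sum to -5, matching tr M = -5.
Thus the eigenvalues (to 4 decimals) are -4.6805 (modulus 4.6805); -1.3931 (modulus 1.3931); 1.0736 (modulus 1.0736). The spectral radius is the largest modulus: r(A) ≈ 4.6805. (Cross-check: r(A) ≤ ||A||_2 ≈ 7.8088; equality holds whenever A is normal, though it can also hold for some non-normal A.)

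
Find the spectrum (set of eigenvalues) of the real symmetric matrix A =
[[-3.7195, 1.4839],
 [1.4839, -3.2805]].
sigma(A) ≈ {-5, -2}

A is real symmetric, so its spectrum consists of real eigenvalues. Expanding the characteristic polynomial of the displayed matrix gives
  det(λ I - A) = p(λ) = λ^2 + (7)λ + (10).
Solving p(λ) = 0 yields eigenvalues ≈ -5, -2. (A is shown rounded to 4 decimals, so these recover the underlying integer eigenvalues to within that precision.)
Verification: the trace of A = -7 equals the sum of eigenvalues -7, and det(A) ≈ 9.9999 matches the eigenvalue product 10.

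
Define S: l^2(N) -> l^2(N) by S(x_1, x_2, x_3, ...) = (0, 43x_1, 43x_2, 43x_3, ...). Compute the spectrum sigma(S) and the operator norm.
sigma(S) = closed disk {z in C : |z| ≤ 43}; ||S|| = 43

Note S = 43·U where U is the unit right shift (U x)_k = x_{k-1} (with x_0 := 0); so ||S|| = 43||U|| and sigma(S) = 43·sigma(U). ||S x||^2 = sum_{k≥1} |43x_k|^2 = 1849||x||^2, so ||S|| = 43 and sigma(S) ⊂ {|z| ≤ 43}. For any |lambda| < 43, the equation (S - lambda I) x = 0 forces x_1 = 0, then 43x_k = lambda x_{k+1} ⇒ x = 0, so S has no eigenvalues. But (S - lambda I) is not surjective for |lambda| < 43: solving (S - lambda I) x = e_1 would require x_n proportional to (lambda/43)^(-n), which is not in l^2. So every |lambda| < 43 lies in the residual spectrum. The boundary |lambda| = 43 is in the approximate point spectrum (the spectrum is closed). Hence sigma(S) is the closed disk of radius 43.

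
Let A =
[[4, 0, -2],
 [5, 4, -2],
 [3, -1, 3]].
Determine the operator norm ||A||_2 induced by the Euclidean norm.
||A||_2 ≈ 7.8017 (= sqrt(largest eigenvalue of A^T A))

||A||_2 = sigma_max(A) = sqrt(lambda_max(A^T A)). Form the symmetric matrix M = A^T A =
[[50, 17, -9],
 [17, 17, -11],
 [-9, -11, 17]].
Its characteristic polynomial (trace, sum of principal 2x2 minors, determinant of M give the coefficients) is
  p(λ) = det(λ I - M) = λ^3 - 84λ^2 + 1498λ - 5476.
No integer candidate from the rational root theorem (±divisors of 5476) is a root, so the roots are irrational. The cubic discriminant is Δ = 998402864 > 0, so there are three distinct real roots. p(4) = -764 and p(5) = 39 have opposite signs, so a root lies in (4, 5); Newton's method refines it to λ ≈ 4.9471. p(18) = 104 and p(19) = -479 have opposite signs, so a root lies in (18, 19); Newton's method refines it to λ ≈ 18.1859. p(60) = -1996 and p(61) = 319 have opposite signs, so a root lies in (60, 61); Newton's method refines it to λ ≈ 60.8671. Check (Vieta): the three roots sum to 84, matching tr M = 84.
So the eigenvalues of A^T A are ≈ 4.9471, 18.1859, 60.8671 (all ≥ 0, as they must be for A^T A). The largest is λ_max ≈ 60.8671, hence ||A||_2 = sqrt(λ_max) ≈ 7.8017.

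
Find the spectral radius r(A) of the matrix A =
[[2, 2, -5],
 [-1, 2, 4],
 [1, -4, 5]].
r(A) ≈ 5.8586

The eigenvalues of A are the roots of its characteristic polynomial. With M = A (coefficients from the trace, the sum of principal 2x2 minors, and det A):
  p(λ) = det(λ I - M) = λ^3 - 9λ^2 + 47λ - 60.
No integer candidate from the rational root theorem (±divisors of 60) is a root, so the roots are irrational. The cubic discriminant is Δ = -51683 < 0, so there is one real root and a complex-conjugate pair. p(1) = -21 and p(2) = 6 have opposite signs, so a root lies in (1, 2); Newton's method refines it to λ ≈ 1.7481. Dividing out (λ - (1.7481)) leaves approximately λ^2 - 7.2519λ + 34.3229. For λ^2 - 7.2519λ + 34.3229 the discriminant is -84.7017. It is negative, so the remaining roots are the complex-conjugate pair λ ≈ 3.6259 ± 4.6017i. Their product equals the constant term, so |λ|^2 ≈ 34.3229 and |λ| ≈ 5.8586.
Thus the eigenvalues (to 4 decimals) are 1.7481 (modulus 1.7481); 3.6259 ± 4.6017i (modulus 5.8586). The spectral radius is the largest modulus: r(A) ≈ 5.8586. (Cross-check: r(A) ≤ ||A||_2 ≈ 8.7303; equality holds whenever A is normal, though it can also hold for some non-normal A.)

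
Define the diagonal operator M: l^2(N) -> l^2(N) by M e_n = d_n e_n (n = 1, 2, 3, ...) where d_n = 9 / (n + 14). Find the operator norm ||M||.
||M|| = 3/5 (attained at n = 1)

For M diagonal, ||M|| = sup_n |d_n| = sup_n 9/(n + 14). This is positive and strictly decreasing in n, so the supremum is attained at n = 1: d_1 = 9/(1 + 14) = 3/5. Hence ||M|| = 3/5.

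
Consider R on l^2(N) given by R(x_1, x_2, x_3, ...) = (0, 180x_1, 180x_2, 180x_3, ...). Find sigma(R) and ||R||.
sigma(R) = closed disk {z in C : |z| ≤ 180}; ||R|| = 180

Note R = 180·U where U is the unit right shift (U x)_k = x_{k-1} (with x_0 := 0); so ||R|| = 180||U|| and sigma(R) = 180·sigma(U). ||R x||^2 = sum_{k≥1} |180x_k|^2 = 32400||x||^2, so ||R|| = 180 and sigma(R) ⊂ {|z| ≤ 180}. For any |lambda| < 180, the equation (R - lambda I) x = 0 forces x_1 = 0, then 180x_k = lambda x_{k+1} ⇒ x = 0, so R has no eigenvalues. But (R - lambda I) is not surjective for |lambda| < 180: solving (R - lambda I) x = e_1 would require x_n proportional to (lambda/180)^(-n), which is not in l^2. So every |lambda| < 180 lies in the residual spectrum. The boundary |lambda| = 180 is in the approximate point spectrum (the spectrum is closed). Hence sigma(R) is the closed disk of radius 180.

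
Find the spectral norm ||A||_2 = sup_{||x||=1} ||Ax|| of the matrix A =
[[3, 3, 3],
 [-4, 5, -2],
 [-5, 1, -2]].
||A||_2 ≈ 8.4672 (= sqrt(largest eigenvalue of A^T A))

||A||_2 = sigma_max(A) = sqrt(lambda_max(A^T A)). Form the symmetric matrix M = A^T A =
[[50, -16, 27],
 [-16, 35, -3],
 [27, -3, 17]].
Its characteristic polynomial (trace, sum of principal 2x2 minors, determinant of M give the coefficients) is
  p(λ) = det(λ I - M) = λ^3 - 102λ^2 + 2201λ - 2025.
No integer candidate from the rational root theorem (±divisors of 2025) is a root, so the roots are irrational. The cubic discriminant is Δ = 7227637825 > 0, so there are three distinct real roots. p(0) = -2025 and p(1) = 75 have opposite signs, so a root lies in (0, 1); Newton's method refines it to λ ≈ 0.9626. p(29) = 411 and p(30) = -795 have opposite signs, so a root lies in (29, 30); Newton's method refines it to λ ≈ 29.3433. p(71) = -2025 and p(72) = 927 have opposite signs, so a root lies in (71, 72); Newton's method refines it to λ ≈ 71.6941. Check (Vieta): the three roots sum to 102, matching tr M = 102.
So the eigenvalues of A^T A are ≈ 0.9626, 29.3433, 71.6941 (all ≥ 0, as they must be for A^T A). The largest is λ_max ≈ 71.6941, hence ||A||_2 = sqrt(λ_max) ≈ 8.4672.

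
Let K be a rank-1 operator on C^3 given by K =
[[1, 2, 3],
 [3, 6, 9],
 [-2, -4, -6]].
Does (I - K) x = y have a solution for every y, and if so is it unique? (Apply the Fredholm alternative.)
(I - K) is singular (det(I - K) = 0, i.e. 1 ∈ sigma(K)). (I - K) x = y is solvable iff y ⊥ ker((I - K)^*) = span{(1, 2, 3)}, i.e. iff y_1 + 2y_2 + 3y_3 = 0. When solvable, the solutions are x = y + c·(1, 3, -2), c arbitrary (ker(I - K) = span{(1, 3, -2)}, dimension 1).

K has rank 1, so it is an outer product K = u v^T: every row of K is a multiple of one row vector. Reading off the entries, u = (1, 3, -2) and v = (1, 2, 3) (row i of K equals u_i·v^T). A rank-one matrix u v^T satisfies K u = u (v·u) and kills the (2)-dimensional subspace v^⊥, so its characteristic polynomial is lambda^2 (lambda - v·u) with v·u = tr K = 1. Hence the eigenvalues of I - K are 1 (multiplicity 2) and 1 - (1) = 0, so det(I - K) = 0. (Direct check: I - K =
[[0, -2, -3],
 [-3, -5, -9],
 [2, 4, 7]]
has determinant 0.) So 1 is an eigenvalue of K and (I - K) is not invertible. The finite-dimensional Fredholm alternative says: either (I - K) is invertible, or ker(I - K) ≠ {0} and then range(I - K) = ker((I - K)^*)^⊥, with dim ker(I - K) = dim ker((I - K)^*). We are in the second case, so we need both kernels. Kernel of I - K: (I - K) u = u - u (v·u) = u - u = 0, so ker(I - K) = span{u} = span{(1, 3, -2)} (it is exactly 1-dimensional because rank(I - K) = 2). Kernel of the adjoint: K is real, so (I - K)^* = I - K^T = I - v u^T, and (I - v u^T) v = v - v (u·v) = 0; hence ker((I - K)^*) = span{v} = span{(1, 2, 3)}. Therefore (I - K) x = y is solvable iff <y, v> = 0, i.e. iff y_1 + 2y_2 + 3y_3 = 0. When this holds, K y = u (v·y) = 0, so (I - K) y = y and x = y is a particular solution; the full solution set is the line x = y + c·u = y + c·(1, 3, -2), c ∈ C.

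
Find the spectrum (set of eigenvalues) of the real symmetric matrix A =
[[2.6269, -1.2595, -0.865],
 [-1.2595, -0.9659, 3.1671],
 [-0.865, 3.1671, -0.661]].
sigma(A) ≈ {-4, 1, 4}

A is real symmetric, so its spectrum consists of real eigenvalues. Expanding the characteristic polynomial of the displayed matrix gives
  det(λ I - A) = p(λ) = λ^3 + (-1)λ^2 + (-16)λ + (16).
Solving p(λ) = 0 yields eigenvalues ≈ -4, 1, 4. (A is shown rounded to 4 decimals, so these recover the underlying integer eigenvalues to within that precision.)
Verification: the trace of A = 1 equals the sum of eigenvalues 1, and det(A) ≈ -15.9998 matches the eigenvalue product -16.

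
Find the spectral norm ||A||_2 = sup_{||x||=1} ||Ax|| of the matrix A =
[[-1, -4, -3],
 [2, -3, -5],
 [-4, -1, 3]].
||A||_2 = sqrt((90 + sqrt(1596))/2) ≈ 8.0607 (= sqrt(largest eigenvalue of A^T A))

||A||_2 = sigma_max(A) = sqrt(lambda_max(A^T A)). Form the symmetric matrix M = A^T A =
[[21, 2, -19],
 [2, 26, 24],
 [-19, 24, 43]].
Its characteristic polynomial (trace, sum of principal 2x2 minors, determinant of M give the coefficients) is
  p(λ) = det(λ I - M) = λ^3 - 90λ^2 + 1626λ.
The constant term is 0, so λ = 0 is a root. Dividing out λ leaves p(λ) = λ(λ^2 - 90λ + 1626). For λ^2 - 90λ + 1626 the discriminant is 1596. It is nonnegative but not a perfect square, so the roots are real and irrational: λ = (90 ± sqrt(1596))/2 ≈ 64.975, 25.025.
So the eigenvalues of A^T A are ≈ 0, 25.025, 64.975 (all ≥ 0, as they must be for A^T A). The largest is λ_max = (90 + sqrt(1596))/2 ≈ 64.975, hence ||A||_2 = sqrt(λ_max) = sqrt((90 + sqrt(1596))/2) ≈ 8.0607.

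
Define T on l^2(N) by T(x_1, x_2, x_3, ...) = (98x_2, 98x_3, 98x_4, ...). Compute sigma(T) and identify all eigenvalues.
sigma(T) = closed disk {z in C : |z| ≤ 98}; sigma_p(T) = open disk {z in C : |z| < 98}

Note T = 98·V where V is the unit left shift (V x)_k = x_{k+1}; so sigma(T) = 98·sigma(V) and ||T|| = 98||V||. ||T x||^2 = 9604sum_{k≥2} |x_k|^2 ≤ 9604||x||^2, with equality on {x : x_1 = 0}, so ||T|| = 98. For any lambda with |lambda| < 98, set r = lambda/98 (|r| < 1); the vector x = (1, r, r^2, ...) is in l^2 and satisfies T x = 98(r, r^2, ...) = lambda x, so lambda is an eigenvalue. On the boundary |lambda| = 98 the geometric series diverges, so no l^2 eigenvector exists, but these lambda lie in the approximate point spectrum. Hence sigma(T) is the closed disk of radius 98 and sigma_p(T) is the open disk.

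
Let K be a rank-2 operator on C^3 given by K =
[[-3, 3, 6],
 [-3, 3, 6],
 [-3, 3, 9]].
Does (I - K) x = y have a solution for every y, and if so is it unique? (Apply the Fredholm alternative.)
(I - K) is invertible (det(I - K) = -8 ≠ 0), so for every y in C^3 the equation (I - K) x = y has a unique solution.

K has rank 2 and factors as K = U V^T = u1 v1^T + u2 v2^T with u1 = (-2, -2, -3), v1 = (0, 0, -3), u2 = (1, 1, 1), v2 = (-3, 3, 0) (multiplying out reproduces the displayed K). The nonzero eigenvalues of U V^T coincide with those of the 2 x 2 matrix G = V^T U = [[v1·u1, v1·u2], [v2·u1, v2·u2]] = [[9, -3], [0, 0]], and by the Sylvester determinant identity det(I_3 - U V^T) = det(I_2 - V^T U) = det([[-8, 3], [0, 1]]) = (-8)(1) - (3)(0) = -8. (Direct check: I - K =
[[4, -3, -6],
 [3, -2, -6],
 [3, -3, -8]]
has determinant -8.) The finite-dimensional Fredholm alternative says: either (I - K) is invertible, or ker(I - K) ≠ {0} and then range(I - K) = ker((I - K)^*)^⊥, with dim ker(I - K) = dim ker((I - K)^*). Since det(I - K) ≠ 0, 1 is not an eigenvalue of K and ker(I - K) = {0}, so we are in the first case: for every y there is a unique x = (I - K)^(-1) y. (Explicitly, by the Woodbury identity, (I - U V^T)^(-1) = I + U (I_2 - G)^(-1) V^T.)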